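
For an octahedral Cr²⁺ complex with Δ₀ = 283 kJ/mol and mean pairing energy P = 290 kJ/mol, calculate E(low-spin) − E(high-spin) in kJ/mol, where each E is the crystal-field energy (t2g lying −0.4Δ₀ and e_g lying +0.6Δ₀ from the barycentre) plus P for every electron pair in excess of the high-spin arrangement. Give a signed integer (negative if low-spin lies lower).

Cr²⁺: group 6, so d-count = 6 − 2 = 4.
In the high-spin limit (t2g^3 e_g^1) the orbital term is -0.6Δ₀ = -170 kJ/mol, with no excess pairing.
For low-spin the configuration is t2g^4 e_g^0: orbital energy -1.6 × 283 = -453 kJ/mol, and 1 additional pair relative to high-spin adds 290 kJ/mol, giving -163 kJ/mol.
E(LS) − E(HS) = -163 − (-170) = 7 kJ/mol.

7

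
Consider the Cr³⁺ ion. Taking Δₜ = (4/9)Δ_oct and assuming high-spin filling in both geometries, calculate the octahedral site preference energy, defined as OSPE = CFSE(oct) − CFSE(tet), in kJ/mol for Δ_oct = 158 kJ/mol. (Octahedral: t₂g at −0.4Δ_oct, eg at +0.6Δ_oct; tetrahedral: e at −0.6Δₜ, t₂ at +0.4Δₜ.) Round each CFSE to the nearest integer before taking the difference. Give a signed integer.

Cr is in group 6, so Cr³⁺ is d³ (6 − 3 = 3).
In an octahedral site d³ (HS) is t₂g³ eg⁰, giving CFSE(oct) = -1.2Δ_oct = -190 kJ/mol.
Tetrahedral e² t₂¹ gives -0.8Δₜ = -0.8 × (4/9) × 158 = -56 kJ/mol.
OSPE = -190 − (-56) = -134 kJ/mol.

-134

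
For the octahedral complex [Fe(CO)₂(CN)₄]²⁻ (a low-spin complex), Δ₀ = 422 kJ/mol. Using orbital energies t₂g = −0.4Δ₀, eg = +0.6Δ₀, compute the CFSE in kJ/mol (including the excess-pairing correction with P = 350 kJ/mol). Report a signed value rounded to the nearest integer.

-313

Ligand charges: 2×(+0) from CO and 4×(-1) from CN⁻ sum to -4; with overall charge -2, Fe is +2.
Fe sits in group 8; removing 2 electrons leaves Fe²⁺ with 8 − 2 = 6 d electrons.
Configuration: t₂g⁶ eg⁰.
CFSE(orbital) = 6×(-0.4Δ₀) + 0×(0.6Δ₀) = -2.4Δ₀; with Δ₀ = 422 kJ/mol that is -1013 kJ/mol.
Pairing penalty: 3 pairs vs 1 in the high-spin reference → 2 extra × P = 700 kJ/mol.
Overall CFSE = -1013 + 700 = -313 kJ/mol.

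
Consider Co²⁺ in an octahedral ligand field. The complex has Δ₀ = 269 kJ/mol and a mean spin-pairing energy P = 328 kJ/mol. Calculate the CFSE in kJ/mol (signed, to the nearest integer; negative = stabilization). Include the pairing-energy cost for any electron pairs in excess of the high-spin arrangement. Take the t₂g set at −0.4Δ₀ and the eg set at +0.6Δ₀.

-215

Co sits in group 9; removing 2 electrons leaves Co²⁺ with 9 − 2 = 7 d electrons.
Since Δ₀ = 269 kJ/mol < P = 328 kJ/mol, the complex adopts the high-spin configuration.
Configuration: t₂g⁵ eg².
Orbital CFSE = -0.8Δ₀ = -0.8 × 269 = -215 kJ/mol.
High-spin has no excess pairs, so no pairing correction applies.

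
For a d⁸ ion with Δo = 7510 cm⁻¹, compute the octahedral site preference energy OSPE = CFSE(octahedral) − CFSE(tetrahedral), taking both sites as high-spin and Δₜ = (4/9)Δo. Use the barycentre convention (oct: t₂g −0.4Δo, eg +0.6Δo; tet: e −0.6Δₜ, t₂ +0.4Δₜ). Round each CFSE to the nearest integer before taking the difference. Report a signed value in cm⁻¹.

-6342

Octahedral high-spin t2g^6 e_g^2: CFSE = -1.2 × 7510 = -9012 cm⁻¹.
Tetrahedral: e^4 t2^4, CFSE = 4(−0.6) + 4(+0.4) = -0.8Δₜ = -0.8 × (4/9) × 7510 = -2670 cm⁻¹.
OSPE = CFSE(oct) − CFSE(tet) = -9012 − (-2670) = -6342 cm⁻¹.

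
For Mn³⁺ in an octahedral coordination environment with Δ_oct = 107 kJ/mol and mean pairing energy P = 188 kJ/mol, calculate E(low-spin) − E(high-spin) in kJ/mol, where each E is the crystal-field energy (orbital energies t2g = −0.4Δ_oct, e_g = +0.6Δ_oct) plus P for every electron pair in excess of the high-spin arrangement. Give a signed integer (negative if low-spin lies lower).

Mn sits in group 7; removing 3 electrons leaves Mn³⁺ with 7 − 3 = 4 d electrons.
High-spin: t2g^3 e_g^1, CFSE = -0.6Δ_oct = -64 kJ/mol.
For low-spin the configuration is t2g^4 e_g^0: orbital energy -1.6 × 107 = -171 kJ/mol, and 1 additional pair relative to high-spin adds 188 kJ/mol, giving 17 kJ/mol.
E(LS) − E(HS) = 17 − (-64) = 81 kJ/mol.

81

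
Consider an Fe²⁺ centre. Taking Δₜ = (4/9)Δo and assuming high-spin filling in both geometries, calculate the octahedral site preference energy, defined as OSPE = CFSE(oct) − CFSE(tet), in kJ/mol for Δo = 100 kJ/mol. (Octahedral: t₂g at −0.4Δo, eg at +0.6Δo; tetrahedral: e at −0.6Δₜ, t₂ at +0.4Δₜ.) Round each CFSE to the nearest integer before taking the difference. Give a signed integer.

-13

Fe²⁺: group 8, so d-count = 8 − 2 = 6.
Octahedral high-spin t₂g⁴ eg²: CFSE = -0.4 × 100 = -40 kJ/mol.
Tetrahedral: e³ t₂³, CFSE = 3(−0.6) + 3(+0.4) = -0.6Δₜ = -0.6 × (4/9) × 100 = -27 kJ/mol.
OSPE = CFSE(oct) − CFSE(tet) = -40 − (-27) = -13 kJ/mol.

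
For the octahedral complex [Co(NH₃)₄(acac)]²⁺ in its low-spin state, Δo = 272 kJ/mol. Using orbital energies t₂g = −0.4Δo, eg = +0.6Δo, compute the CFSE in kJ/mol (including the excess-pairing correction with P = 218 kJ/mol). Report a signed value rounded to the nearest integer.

-217

Ligand charges: 4×(+0) from NH₃ and 1×(-1) from acac⁻ sum to -1; with overall charge +2, Co is +3.
Group 9 minus oxidation state +3 gives a d⁶ configuration for Co³⁺.
Configuration: t₂g⁶ eg⁰.
CFSE(orbital) = 6×(-0.4Δo) + 0×(0.6Δo) = -2.4Δo; with Δo = 272 kJ/mol that is -653 kJ/mol.
Pairing penalty: 3 pairs vs 1 in the high-spin reference → 2 extra × P = 436 kJ/mol.
Combining: -653 + 436 = -217 kJ/mol.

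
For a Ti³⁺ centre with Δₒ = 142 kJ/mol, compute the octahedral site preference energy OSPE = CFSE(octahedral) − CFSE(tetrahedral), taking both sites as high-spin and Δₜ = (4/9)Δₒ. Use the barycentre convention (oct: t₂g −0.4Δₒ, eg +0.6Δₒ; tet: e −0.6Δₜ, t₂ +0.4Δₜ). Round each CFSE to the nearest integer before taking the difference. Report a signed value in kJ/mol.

Ti³⁺: group 4, so d-count = 4 − 3 = 1.
In an octahedral site d¹ (HS) is t2g^1 e_g^0, giving CFSE(oct) = -0.4Δₒ = -57 kJ/mol.
In a tetrahedral site the filling is e^1 t2^0: CFSE(tet) = -0.6Δₜ = -0.6 × (4/9)(142) = -38 kJ/mol.
Subtracting, OSPE = -57 − (-38) = -19 kJ/mol.

-19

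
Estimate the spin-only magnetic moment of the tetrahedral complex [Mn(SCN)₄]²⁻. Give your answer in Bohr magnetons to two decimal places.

Each SCN⁻ contributes -1; 4 × (-1) = -4. With overall charge -2, Mn is in the +2 oxidation state.
Group 7 minus oxidation state +2 gives a d⁵ configuration for Mn²⁺.
Tetrahedral splitting is small, so the complex is high-spin.
Configuration: e² t₂³ → 5 unpaired electrons.
μ(spin-only) = √[5(5+2)] = √35 ≈ 5.92 Bohr magnetons.

5.92 Bohr magnetons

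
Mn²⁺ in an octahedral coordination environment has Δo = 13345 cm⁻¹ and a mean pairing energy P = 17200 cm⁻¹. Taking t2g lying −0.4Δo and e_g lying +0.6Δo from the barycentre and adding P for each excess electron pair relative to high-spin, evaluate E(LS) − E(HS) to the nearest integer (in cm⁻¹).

7710

Mn²⁺: group 7, so d-count = 7 − 2 = 5.
In the high-spin limit (t2g^3 e_g^2) the orbital term is 0.0Δo = 0 cm⁻¹, with no excess pairing.
Low-spin t2g^5 e_g^0 gives -2.0Δo = -26690 cm⁻¹, but forming 2 extra pairs costs 2P = 34400 cm⁻¹, so E(LS) = -26690 + 34400 = 7710 cm⁻¹.
E(LS) − E(HS) = 7710 − (0) = 7710 cm⁻¹.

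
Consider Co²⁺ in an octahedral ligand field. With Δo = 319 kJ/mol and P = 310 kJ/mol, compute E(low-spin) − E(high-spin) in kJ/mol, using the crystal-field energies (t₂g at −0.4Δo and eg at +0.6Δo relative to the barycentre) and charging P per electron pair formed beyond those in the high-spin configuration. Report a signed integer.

-9

Co²⁺: group 9, so d-count = 9 − 2 = 7.
High-spin d⁷ fills as t₂g⁵ eg² with CFSE 5(−0.4) + 2(+0.6) = -0.8Δo = -255 kJ/mol.
Low-spin: t₂g⁶ eg¹, orbital CFSE = -1.8Δo = -574 kJ/mol; plus 1 excess pair × P = +310 kJ/mol; total -264 kJ/mol.
Thus E(LS) − E(HS) = -9 kJ/mol.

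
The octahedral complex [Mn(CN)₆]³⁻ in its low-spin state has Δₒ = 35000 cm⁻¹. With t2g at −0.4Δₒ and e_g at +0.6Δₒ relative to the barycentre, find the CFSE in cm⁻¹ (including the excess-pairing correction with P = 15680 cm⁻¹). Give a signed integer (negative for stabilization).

-40320

Each CN⁻ contributes -1; 6 × (-1) = -6. With overall charge -3, Mn is in the +3 oxidation state.
Mn³⁺: group 7, so d-count = 7 − 3 = 4.
Configuration: t2g^4 e_g^0.
Orbital CFSE = 4(-0.4) + 0(0.6) = -1.6Δₒ = -1.6 × 35000 = -56000 cm⁻¹.
Pairing penalty: 1 pair vs 0 in the high-spin reference → 1 extra × P = 15680 cm⁻¹.
Overall CFSE = -56000 + 15680 = -40320 cm⁻¹.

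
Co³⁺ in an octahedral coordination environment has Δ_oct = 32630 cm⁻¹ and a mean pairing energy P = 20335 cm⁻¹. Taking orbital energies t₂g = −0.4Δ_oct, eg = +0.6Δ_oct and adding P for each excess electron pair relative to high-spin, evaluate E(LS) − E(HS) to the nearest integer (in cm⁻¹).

Co is in group 9, so Co³⁺ is d⁶ (9 − 3 = 6).
High-spin: t₂g⁴ eg², CFSE = -0.4Δ_oct = -13052 cm⁻¹.
Low-spin: t₂g⁶ eg⁰, orbital CFSE = -2.4Δ_oct = -78312 cm⁻¹; plus 2 excess pairs × P = +40670 cm⁻¹; total -37642 cm⁻¹.
Thus E(LS) − E(HS) = -24590 cm⁻¹.

-24590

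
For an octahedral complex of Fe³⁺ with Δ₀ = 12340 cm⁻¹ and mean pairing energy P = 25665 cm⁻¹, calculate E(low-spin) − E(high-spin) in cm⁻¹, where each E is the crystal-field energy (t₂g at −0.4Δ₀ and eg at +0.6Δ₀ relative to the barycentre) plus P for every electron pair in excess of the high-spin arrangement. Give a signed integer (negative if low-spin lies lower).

26650

Fe³⁺: group 8, so d-count = 8 − 3 = 5.
High-spin d⁵ fills as t₂g³ eg² with CFSE 3(−0.4) + 2(+0.6) = 0.0Δ₀ = 0 cm⁻¹.
Low-spin t₂g⁵ eg⁰ gives -2.0Δ₀ = -24680 cm⁻¹, but forming 2 extra pairs costs 2P = 51330 cm⁻¹, so E(LS) = -24680 + 51330 = 26650 cm⁻¹.
The difference is 26650 − (0) = 26650 cm⁻¹, so high-spin lies lower.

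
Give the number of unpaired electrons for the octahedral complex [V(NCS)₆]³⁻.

2

Each NCS⁻ contributes -1; 6 × (-1) = -6. With overall charge -3, V is in the +3 oxidation state.
Group 5 minus oxidation state +3 gives a d² configuration for V³⁺.
For octahedral d² the high- and low-spin configurations coincide.
Configuration: t₂g² eg⁰, giving 2 unpaired electrons.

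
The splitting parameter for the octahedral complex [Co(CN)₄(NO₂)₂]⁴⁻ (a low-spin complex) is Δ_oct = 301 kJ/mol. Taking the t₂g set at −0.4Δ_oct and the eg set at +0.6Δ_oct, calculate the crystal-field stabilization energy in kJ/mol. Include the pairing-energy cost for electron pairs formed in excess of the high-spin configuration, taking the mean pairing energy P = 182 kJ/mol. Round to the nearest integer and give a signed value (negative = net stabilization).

Ligand charges: 4×(-1) from CN⁻ and 2×(-1) from NO₂⁻ sum to -6; with overall charge -4, Co is +2.
Co is in group 9, so Co²⁺ is d⁷ (9 − 2 = 7).
The d⁷ electrons fill as t₂g⁶ eg¹.
The orbital stabilization is -1.8Δ_oct = -1.8 × 301 = -542 kJ/mol.
Pairing penalty: 3 pairs vs 2 in the high-spin reference → 1 extra × P = 182 kJ/mol.
Overall CFSE = -542 + 182 = -360 kJ/mol.

-360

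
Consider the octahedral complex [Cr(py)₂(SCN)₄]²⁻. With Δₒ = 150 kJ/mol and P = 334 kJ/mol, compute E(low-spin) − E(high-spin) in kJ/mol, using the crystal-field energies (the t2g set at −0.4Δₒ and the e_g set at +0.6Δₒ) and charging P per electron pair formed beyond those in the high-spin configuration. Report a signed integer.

Ligand charges: 2×(+0) from py and 4×(-1) from SCN⁻ sum to -4; with overall charge -2, Cr is +2.
Group 6 minus oxidation state +2 gives a d⁴ configuration for Cr²⁺.
High-spin: t2g^3 e_g^1, CFSE = -0.6Δₒ = -90 kJ/mol.
Low-spin t2g^4 e_g^0 gives -1.6Δₒ = -240 kJ/mol, but forming 1 extra pair costs 1P = 334 kJ/mol, so E(LS) = -240 + 334 = 94 kJ/mol.
Thus E(LS) − E(HS) = 184 kJ/mol.

184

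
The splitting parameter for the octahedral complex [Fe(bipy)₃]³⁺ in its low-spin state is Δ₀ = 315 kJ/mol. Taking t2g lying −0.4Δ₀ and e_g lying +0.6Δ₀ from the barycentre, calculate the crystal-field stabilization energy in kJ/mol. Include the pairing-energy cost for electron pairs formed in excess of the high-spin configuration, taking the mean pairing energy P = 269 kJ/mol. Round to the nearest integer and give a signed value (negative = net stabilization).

-92

bipy is neutral, so the +3 overall charge sits on Fe: oxidation state +3.
Fe is in group 8, so Fe³⁺ is d⁵ (8 − 3 = 5).
Electron filling gives t2g^5 e_g^0.
CFSE(orbital) = 5×(-0.4Δ₀) + 0×(0.6Δ₀) = -2.0Δ₀; with Δ₀ = 315 kJ/mol that is -630 kJ/mol.
Relative to high-spin t2g^3 e_g^2 (0 paired), the low-spin configuration has 2 additional pairs, contributing +2 × 269 = +538 kJ/mol.
Net CFSE = -630 + 538 = -92 kJ/mol.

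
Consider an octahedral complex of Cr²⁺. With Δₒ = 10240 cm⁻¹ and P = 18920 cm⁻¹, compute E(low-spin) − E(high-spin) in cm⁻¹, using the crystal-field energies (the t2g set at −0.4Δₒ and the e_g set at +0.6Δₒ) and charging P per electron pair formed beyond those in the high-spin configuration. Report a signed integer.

8680

Cr sits in group 6; removing 2 electrons leaves Cr²⁺ with 6 − 2 = 4 d electrons.
High-spin: t2g^3 e_g^1, CFSE = -0.6Δₒ = -6144 cm⁻¹.
For low-spin the configuration is t2g^4 e_g^0: orbital energy -1.6 × 10240 = -16384 cm⁻¹, and 1 additional pair relative to high-spin adds 18920 cm⁻¹, giving 2536 cm⁻¹.
Thus E(LS) − E(HS) = 8680 cm⁻¹.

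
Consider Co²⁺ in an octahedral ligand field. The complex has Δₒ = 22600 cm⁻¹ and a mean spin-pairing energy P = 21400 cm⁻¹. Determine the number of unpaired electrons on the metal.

Co is in group 9, so Co²⁺ is d⁷ (9 − 2 = 7).
With Δₒ > P the complex is low-spin.
Configuration: t2g^6 e_g^1.
Unpaired electrons: 1.

1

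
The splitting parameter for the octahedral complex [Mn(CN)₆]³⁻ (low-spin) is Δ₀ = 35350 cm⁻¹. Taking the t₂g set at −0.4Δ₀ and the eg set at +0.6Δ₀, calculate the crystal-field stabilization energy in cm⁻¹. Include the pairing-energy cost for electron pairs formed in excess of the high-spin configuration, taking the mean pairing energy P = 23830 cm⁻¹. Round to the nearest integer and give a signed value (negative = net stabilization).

-32730

Each CN⁻ contributes -1; 6 × (-1) = -6. With overall charge -3, Mn is in the +3 oxidation state.
Mn is in group 7, so Mn³⁺ is d⁴ (7 − 3 = 4).
The d⁴ electrons fill as t₂g⁴ eg⁰.
Orbital CFSE = 4(-0.4) + 0(0.6) = -1.6Δ₀ = -1.6 × 35350 = -56560 cm⁻¹.
Relative to high-spin t₂g³ eg¹ (0 paired), the low-spin configuration has 1 additional pair, contributing +1 × 23830 = +23830 cm⁻¹.
Combining: -56560 + 23830 = -32730 cm⁻¹.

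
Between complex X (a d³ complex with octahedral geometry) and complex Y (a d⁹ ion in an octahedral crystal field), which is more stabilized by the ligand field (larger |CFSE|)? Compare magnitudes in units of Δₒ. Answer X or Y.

X

X: t₂g³ eg⁰, CFSE = -1.2Δₒ.
Y: For octahedral d⁹ the high- and low-spin configurations coincide; t₂g⁶ eg³, CFSE = -0.6Δₒ.
So X has the larger |CFSE|.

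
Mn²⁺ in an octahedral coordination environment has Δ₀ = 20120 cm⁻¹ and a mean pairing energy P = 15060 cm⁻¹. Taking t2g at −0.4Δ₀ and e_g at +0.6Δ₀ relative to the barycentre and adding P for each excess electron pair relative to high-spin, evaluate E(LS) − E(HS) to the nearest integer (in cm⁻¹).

Mn is in group 7, so Mn²⁺ is d⁵ (7 − 2 = 5).
In the high-spin limit (t2g^3 e_g^2) the orbital term is 0.0Δ₀ = 0 cm⁻¹, with no excess pairing.
Low-spin t2g^5 e_g^0 gives -2.0Δ₀ = -40240 cm⁻¹, but forming 2 extra pairs costs 2P = 30120 cm⁻¹, so E(LS) = -40240 + 30120 = -10120 cm⁻¹.
Thus E(LS) − E(HS) = -10120 cm⁻¹.

-10120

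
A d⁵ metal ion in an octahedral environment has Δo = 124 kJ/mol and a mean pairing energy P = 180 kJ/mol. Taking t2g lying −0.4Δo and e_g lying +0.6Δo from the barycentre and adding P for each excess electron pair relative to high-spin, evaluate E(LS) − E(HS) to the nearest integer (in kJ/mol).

High-spin d⁵ fills as t2g^3 e_g^2 with CFSE 3(−0.4) + 2(+0.6) = 0.0Δo = 0 kJ/mol.
For low-spin the configuration is t2g^5 e_g^0: orbital energy -2.0 × 124 = -248 kJ/mol, and 2 additional pairs relative to high-spin add 360 kJ/mol, giving 112 kJ/mol.
E(LS) − E(HS) = 112 − (0) = 112 kJ/mol.

112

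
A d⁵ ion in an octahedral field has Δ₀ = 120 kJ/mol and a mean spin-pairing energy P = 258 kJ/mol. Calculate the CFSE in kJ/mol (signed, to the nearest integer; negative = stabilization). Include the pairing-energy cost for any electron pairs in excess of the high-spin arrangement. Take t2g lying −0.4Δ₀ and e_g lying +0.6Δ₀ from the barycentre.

Here Δ₀ < P (120 < 258), so the high-spin state is favoured.
Configuration: t2g^3 e_g^2.
Orbital CFSE = 0.0Δ₀ = 0.0 × 120 = 0 kJ/mol.
High-spin has no excess pairs, so no pairing correction applies.

0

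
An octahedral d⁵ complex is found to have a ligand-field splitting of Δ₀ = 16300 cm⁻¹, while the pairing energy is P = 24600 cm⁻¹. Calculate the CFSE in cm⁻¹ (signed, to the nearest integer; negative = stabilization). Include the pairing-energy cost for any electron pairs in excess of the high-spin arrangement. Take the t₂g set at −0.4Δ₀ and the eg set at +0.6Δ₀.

0

Since Δ₀ = 16300 cm⁻¹ < P = 24600 cm⁻¹, the complex adopts the high-spin configuration.
That gives t₂g³ eg².
Orbital CFSE = 0.0Δ₀ = 0.0 × 16300 = 0 cm⁻¹.
High-spin has no excess pairs, so no pairing correction applies.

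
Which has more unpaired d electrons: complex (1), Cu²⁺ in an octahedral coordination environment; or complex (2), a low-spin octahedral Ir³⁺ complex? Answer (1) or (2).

(1)

(1): Cu²⁺: group 11, so d-count = 11 − 2 = 9; For octahedral d⁹ the high- and low-spin configurations coincide; t₂g⁶ eg³ → 1 unpaired.
(2): Ir sits in group 9; removing 3 electrons leaves Ir³⁺ with 9 − 3 = 6 d electrons; t₂g⁶ eg⁰ → 0 unpaired.
So (1) has more unpaired electrons.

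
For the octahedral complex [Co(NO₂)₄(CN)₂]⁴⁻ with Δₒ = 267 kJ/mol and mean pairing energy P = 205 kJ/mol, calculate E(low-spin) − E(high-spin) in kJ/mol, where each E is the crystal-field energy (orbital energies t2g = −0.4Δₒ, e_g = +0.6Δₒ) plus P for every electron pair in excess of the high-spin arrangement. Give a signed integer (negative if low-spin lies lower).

-62

Ligand charges: 4×(-1) from NO₂⁻ and 2×(-1) from CN⁻ sum to -6; with overall charge -4, Co is +2.
Co is in group 9, so Co²⁺ is d⁷ (9 − 2 = 7).
High-spin: t2g^5 e_g^2, CFSE = -0.8Δₒ = -214 kJ/mol.
For low-spin the configuration is t2g^6 e_g^1: orbital energy -1.8 × 267 = -481 kJ/mol, and 1 additional pair relative to high-spin adds 205 kJ/mol, giving -276 kJ/mol.
Thus E(LS) − E(HS) = -62 kJ/mol.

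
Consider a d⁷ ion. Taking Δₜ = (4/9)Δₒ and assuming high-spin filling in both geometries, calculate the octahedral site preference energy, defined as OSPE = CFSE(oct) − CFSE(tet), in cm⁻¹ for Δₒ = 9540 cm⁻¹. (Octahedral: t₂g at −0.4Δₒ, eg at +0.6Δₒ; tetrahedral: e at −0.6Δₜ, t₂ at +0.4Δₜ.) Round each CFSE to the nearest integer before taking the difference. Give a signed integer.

-2544

Octahedral (high-spin): t2g^5 e_g^2, CFSE = 5(−0.4) + 2(+0.6) = -0.8Δₒ = -0.8 × 9540 = -7632 cm⁻¹.
Tetrahedral: e^4 t2^3, CFSE = 4(−0.6) + 3(+0.4) = -1.2Δₜ = -1.2 × (4/9) × 9540 = -5088 cm⁻¹.
Subtracting, OSPE = -7632 − (-5088) = -2544 cm⁻¹.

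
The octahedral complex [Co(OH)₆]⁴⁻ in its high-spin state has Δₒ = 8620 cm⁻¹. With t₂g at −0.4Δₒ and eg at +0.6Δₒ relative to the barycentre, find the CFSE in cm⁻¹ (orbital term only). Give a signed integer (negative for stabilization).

Each OH⁻ contributes -1; 6 × (-1) = -6. With overall charge -4, Co is in the +2 oxidation state.
Group 9 minus oxidation state +2 gives a d⁷ configuration for Co²⁺.
Electron filling gives t₂g⁵ eg².
The orbital stabilization is -0.8Δₒ = -0.8 × 8620 = -6896 cm⁻¹.

-6896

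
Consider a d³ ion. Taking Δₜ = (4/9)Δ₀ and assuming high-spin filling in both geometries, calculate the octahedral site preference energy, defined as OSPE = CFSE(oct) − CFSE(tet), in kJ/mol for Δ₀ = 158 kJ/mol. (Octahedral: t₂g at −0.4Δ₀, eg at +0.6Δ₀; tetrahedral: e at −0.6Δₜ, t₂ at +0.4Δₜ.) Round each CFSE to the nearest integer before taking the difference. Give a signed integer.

Octahedral (high-spin): t2g^3 e_g^0, CFSE = 3(−0.4) + 0(+0.6) = -1.2Δ₀ = -1.2 × 158 = -190 kJ/mol.
Tetrahedral: e^2 t2^1, CFSE = 2(−0.6) + 1(+0.4) = -0.8Δₜ = -0.8 × (4/9) × 158 = -56 kJ/mol.
Subtracting, OSPE = -190 − (-56) = -134 kJ/mol.

-134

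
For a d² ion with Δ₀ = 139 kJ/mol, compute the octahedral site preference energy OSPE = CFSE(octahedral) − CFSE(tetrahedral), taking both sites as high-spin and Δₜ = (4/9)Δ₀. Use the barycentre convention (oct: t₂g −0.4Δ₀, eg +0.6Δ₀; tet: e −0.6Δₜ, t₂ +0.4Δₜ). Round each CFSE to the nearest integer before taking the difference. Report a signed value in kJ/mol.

Octahedral (high-spin): t₂g² eg⁰, CFSE = 2(−0.4) + 0(+0.6) = -0.8Δ₀ = -0.8 × 139 = -111 kJ/mol.
Tetrahedral e² t₂⁰ gives -1.2Δₜ = -1.2 × (4/9) × 139 = -74 kJ/mol.
Subtracting, OSPE = -111 − (-74) = -37 kJ/mol.

-37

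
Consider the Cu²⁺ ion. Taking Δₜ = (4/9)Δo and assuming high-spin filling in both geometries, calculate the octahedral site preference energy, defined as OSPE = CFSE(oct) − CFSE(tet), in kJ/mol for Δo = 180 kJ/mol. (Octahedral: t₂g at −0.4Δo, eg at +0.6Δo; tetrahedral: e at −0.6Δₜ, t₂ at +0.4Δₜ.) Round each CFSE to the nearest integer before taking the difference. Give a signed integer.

-76

Cu²⁺: group 11, so d-count = 11 − 2 = 9.
Octahedral high-spin t2g^6 e_g^3: CFSE = -0.6 × 180 = -108 kJ/mol.
In a tetrahedral site the filling is e^4 t2^5: CFSE(tet) = -0.4Δₜ = -0.4 × (4/9)(180) = -32 kJ/mol.
OSPE = -108 − (-32) = -76 kJ/mol.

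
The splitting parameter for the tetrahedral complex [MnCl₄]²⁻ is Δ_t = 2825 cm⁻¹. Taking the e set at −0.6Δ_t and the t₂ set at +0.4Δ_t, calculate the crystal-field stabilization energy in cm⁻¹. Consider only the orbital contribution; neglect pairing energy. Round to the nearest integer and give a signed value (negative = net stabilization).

0

Each Cl⁻ contributes -1; 4 × (-1) = -4. With overall charge -2, Mn is in the +2 oxidation state.
Mn²⁺: group 7, so d-count = 7 − 2 = 5.
With tetrahedral geometry the complex is necessarily high-spin.
Configuration: e² t₂³.
CFSE(orbital) = 2×(-0.6Δ_t) + 3×(0.4Δ_t) = 0.0Δ_t; with Δ_t = 2825 cm⁻¹ that is 0 cm⁻¹.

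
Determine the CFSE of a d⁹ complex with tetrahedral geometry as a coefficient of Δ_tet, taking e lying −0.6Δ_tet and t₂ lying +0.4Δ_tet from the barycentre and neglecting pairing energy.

-0.4 Δ_tet

With tetrahedral geometry the complex is necessarily high-spin.
Configuration: e⁴ t₂⁵.
CFSE = 4(-0.6Δ_tet) + 5(0.4Δ_tet) = -2.4Δ_tet + 2.0Δ_tet = -0.4Δ_tet.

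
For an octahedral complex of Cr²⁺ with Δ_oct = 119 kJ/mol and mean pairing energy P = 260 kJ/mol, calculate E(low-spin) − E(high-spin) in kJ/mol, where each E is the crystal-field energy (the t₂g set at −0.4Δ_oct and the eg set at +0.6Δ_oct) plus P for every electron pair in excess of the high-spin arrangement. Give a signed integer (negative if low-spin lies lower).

Group 6 minus oxidation state +2 gives a d⁴ configuration for Cr²⁺.
High-spin: t₂g³ eg¹, CFSE = -0.6Δ_oct = -71 kJ/mol.
Low-spin t₂g⁴ eg⁰ gives -1.6Δ_oct = -190 kJ/mol, but forming 1 extra pair costs 1P = 260 kJ/mol, so E(LS) = -190 + 260 = 70 kJ/mol.
Thus E(LS) − E(HS) = 141 kJ/mol.

141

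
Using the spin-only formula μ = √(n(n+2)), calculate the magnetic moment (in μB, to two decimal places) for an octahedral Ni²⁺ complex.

Ni sits in group 10; removing 2 electrons leaves Ni²⁺ with 10 − 2 = 8 d electrons.
For octahedral d⁸ the high- and low-spin configurations coincide.
Configuration: t2g^6 e_g^2 → 2 unpaired electrons.
μ(spin-only) = √[2(2+2)] = √8 ≈ 2.83 μB.

2.83 μB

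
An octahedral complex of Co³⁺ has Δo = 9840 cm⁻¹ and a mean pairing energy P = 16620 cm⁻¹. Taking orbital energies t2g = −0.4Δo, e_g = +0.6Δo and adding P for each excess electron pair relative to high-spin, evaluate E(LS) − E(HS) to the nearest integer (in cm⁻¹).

Group 9 minus oxidation state +3 gives a d⁶ configuration for Co³⁺.
High-spin: t2g^4 e_g^2, CFSE = -0.4Δo = -3936 cm⁻¹.
Low-spin: t2g^6 e_g^0, orbital CFSE = -2.4Δo = -23616 cm⁻¹; plus 2 excess pairs × P = +33240 cm⁻¹; total 9624 cm⁻¹.
E(LS) − E(HS) = 9624 − (-3936) = 13560 cm⁻¹.

13560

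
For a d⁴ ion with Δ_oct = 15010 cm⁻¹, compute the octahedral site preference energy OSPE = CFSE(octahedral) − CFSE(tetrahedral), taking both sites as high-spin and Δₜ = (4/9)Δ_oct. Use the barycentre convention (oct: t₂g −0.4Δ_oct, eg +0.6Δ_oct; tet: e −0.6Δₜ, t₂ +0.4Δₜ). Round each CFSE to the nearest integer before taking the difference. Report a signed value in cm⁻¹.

-6338

In an octahedral site d⁴ (HS) is t₂g³ eg¹, giving CFSE(oct) = -0.6Δ_oct = -9006 cm⁻¹.
Tetrahedral: e² t₂², CFSE = 2(−0.6) + 2(+0.4) = -0.4Δₜ = -0.4 × (4/9) × 15010 = -2668 cm⁻¹.
Subtracting, OSPE = -9006 − (-2668) = -6338 cm⁻¹.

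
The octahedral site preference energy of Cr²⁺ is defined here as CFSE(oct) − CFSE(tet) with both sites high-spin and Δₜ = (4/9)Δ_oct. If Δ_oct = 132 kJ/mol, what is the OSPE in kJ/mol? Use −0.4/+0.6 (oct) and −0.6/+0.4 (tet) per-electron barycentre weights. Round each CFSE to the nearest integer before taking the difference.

Cr sits in group 6; removing 2 electrons leaves Cr²⁺ with 6 − 2 = 4 d electrons.
In an octahedral site d⁴ (HS) is t₂g³ eg¹, giving CFSE(oct) = -0.6Δ_oct = -79 kJ/mol.
Tetrahedral e² t₂² gives -0.4Δₜ = -0.4 × (4/9) × 132 = -23 kJ/mol.
Subtracting, OSPE = -79 − (-23) = -56 kJ/mol.

-56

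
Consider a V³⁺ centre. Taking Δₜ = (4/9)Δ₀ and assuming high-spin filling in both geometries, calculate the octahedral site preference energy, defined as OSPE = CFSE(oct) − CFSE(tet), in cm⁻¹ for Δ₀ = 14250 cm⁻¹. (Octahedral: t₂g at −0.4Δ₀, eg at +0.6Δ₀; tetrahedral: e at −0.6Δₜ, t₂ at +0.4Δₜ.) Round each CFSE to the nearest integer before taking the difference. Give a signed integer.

-3800

V sits in group 5; removing 3 electrons leaves V³⁺ with 5 − 3 = 2 d electrons.
Octahedral (high-spin): t₂g² eg⁰, CFSE = 2(−0.4) + 0(+0.6) = -0.8Δ₀ = -0.8 × 14250 = -11400 cm⁻¹.
In a tetrahedral site the filling is e² t₂⁰: CFSE(tet) = -1.2Δₜ = -1.2 × (4/9)(14250) = -7600 cm⁻¹.
OSPE = CFSE(oct) − CFSE(tet) = -11400 − (-7600) = -3800 cm⁻¹.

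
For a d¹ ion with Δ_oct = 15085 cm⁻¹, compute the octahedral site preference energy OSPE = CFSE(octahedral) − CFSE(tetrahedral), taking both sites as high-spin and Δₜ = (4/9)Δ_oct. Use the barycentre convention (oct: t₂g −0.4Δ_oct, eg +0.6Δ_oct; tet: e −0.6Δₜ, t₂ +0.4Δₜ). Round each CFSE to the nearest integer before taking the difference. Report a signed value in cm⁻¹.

In an octahedral site d¹ (HS) is t₂g¹ eg⁰, giving CFSE(oct) = -0.4Δ_oct = -6034 cm⁻¹.
Tetrahedral: e¹ t₂⁰, CFSE = 1(−0.6) + 0(+0.4) = -0.6Δₜ = -0.6 × (4/9) × 15085 = -4023 cm⁻¹.
OSPE = -6034 − (-4023) = -2011 cm⁻¹.

-2011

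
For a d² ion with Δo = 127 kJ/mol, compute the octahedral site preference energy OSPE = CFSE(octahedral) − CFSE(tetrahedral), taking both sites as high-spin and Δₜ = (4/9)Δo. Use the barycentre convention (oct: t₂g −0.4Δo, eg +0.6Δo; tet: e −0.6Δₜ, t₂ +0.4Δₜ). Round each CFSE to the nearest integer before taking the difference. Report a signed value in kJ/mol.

-34

Octahedral (high-spin): t₂g² eg⁰, CFSE = 2(−0.4) + 0(+0.6) = -0.8Δo = -0.8 × 127 = -102 kJ/mol.
Tetrahedral: e² t₂⁰, CFSE = 2(−0.6) + 0(+0.4) = -1.2Δₜ = -1.2 × (4/9) × 127 = -68 kJ/mol.
Subtracting, OSPE = -102 − (-68) = -34 kJ/mol.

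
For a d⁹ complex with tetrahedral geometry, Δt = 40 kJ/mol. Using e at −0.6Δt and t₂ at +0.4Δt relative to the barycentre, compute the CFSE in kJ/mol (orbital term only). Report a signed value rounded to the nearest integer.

-16

Tetrahedral fields are weak (Δₜ ≈ 4/9 Δₒ), so electrons fill high-spin.
Configuration: e⁴ t₂⁵.
Orbital CFSE = 4(-0.6) + 5(0.4) = -0.4Δt = -0.4 × 40 = -16 kJ/mol.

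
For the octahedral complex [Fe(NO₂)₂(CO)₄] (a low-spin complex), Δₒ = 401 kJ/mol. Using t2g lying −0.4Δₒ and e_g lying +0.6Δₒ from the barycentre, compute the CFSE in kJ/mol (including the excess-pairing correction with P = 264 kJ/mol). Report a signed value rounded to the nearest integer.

-434

Ligand charges: 2×(-1) from NO₂⁻ and 4×(+0) from CO sum to -2; with overall charge +0, Fe is +2.
Fe sits in group 8; removing 2 electrons leaves Fe²⁺ with 8 − 2 = 6 d electrons.
The d⁶ electrons fill as t2g^6 e_g^0.
CFSE(orbital) = 6×(-0.4Δₒ) + 0×(0.6Δₒ) = -2.4Δₒ; with Δₒ = 401 kJ/mol that is -962 kJ/mol.
High-spin d⁶ would be t2g^4 e_g^2 with 1 pair; low-spin has 3, so 2 excess pairs cost +2P = +528 kJ/mol.
Combining: -962 + 528 = -434 kJ/mol.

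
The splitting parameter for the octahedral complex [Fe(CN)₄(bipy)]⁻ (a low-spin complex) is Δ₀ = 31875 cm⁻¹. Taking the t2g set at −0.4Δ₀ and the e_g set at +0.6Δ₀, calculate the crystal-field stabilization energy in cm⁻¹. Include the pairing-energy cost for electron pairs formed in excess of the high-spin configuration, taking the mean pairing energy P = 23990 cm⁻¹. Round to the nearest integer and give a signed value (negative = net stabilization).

-15770

Ligand charges: 4×(-1) from CN⁻ and 1×(+0) from bipy sum to -4; with overall charge -1, Fe is +3.
Fe³⁺: group 8, so d-count = 8 − 3 = 5.
Electron filling gives t2g^5 e_g^0.
The orbital stabilization is -2.0Δ₀ = -2.0 × 31875 = -63750 cm⁻¹.
High-spin d⁵ would be t2g^3 e_g^2 with 0 pairs; low-spin has 2, so 2 excess pairs cost +2P = +47980 cm⁻¹.
Combining: -63750 + 47980 = -15770 cm⁻¹.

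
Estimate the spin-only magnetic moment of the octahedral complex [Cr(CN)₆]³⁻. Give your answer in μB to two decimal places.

Each CN⁻ contributes -1; 6 × (-1) = -6. With overall charge -3, Cr is in the +3 oxidation state.
Cr is in group 6, so Cr³⁺ is d³ (6 − 3 = 3).
For octahedral d³ the high- and low-spin configurations coincide.
Configuration: t₂g³ eg⁰ → 3 unpaired electrons.
μ(spin-only) = √[3(3+2)] = √15 ≈ 3.87 μB.

3.87 μB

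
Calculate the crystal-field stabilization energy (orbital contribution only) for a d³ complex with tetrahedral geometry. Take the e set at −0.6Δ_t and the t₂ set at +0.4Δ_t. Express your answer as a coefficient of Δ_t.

-0.8 Δ_t

With tetrahedral geometry the complex is necessarily high-spin.
Configuration: e² t₂¹.
CFSE = 2(-0.6Δ_t) + 1(0.4Δ_t) = -1.2Δ_t + 0.4Δ_t = -0.8Δ_t.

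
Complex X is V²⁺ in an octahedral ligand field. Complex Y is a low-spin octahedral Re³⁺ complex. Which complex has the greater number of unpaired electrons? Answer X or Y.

X

X: Group 5 minus oxidation state +2 gives a d³ configuration for V²⁺; t₂g³ eg⁰ → 3 unpaired.
Y: Re sits in group 7; removing 3 electrons leaves Re³⁺ with 7 − 3 = 4 d electrons; t₂g⁴ eg⁰ → 2 unpaired.
So X has more unpaired electrons.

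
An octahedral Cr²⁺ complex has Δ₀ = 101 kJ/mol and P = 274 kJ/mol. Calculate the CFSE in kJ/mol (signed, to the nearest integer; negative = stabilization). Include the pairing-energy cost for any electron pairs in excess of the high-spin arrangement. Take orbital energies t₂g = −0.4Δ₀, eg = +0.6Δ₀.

Cr sits in group 6; removing 2 electrons leaves Cr²⁺ with 6 − 2 = 4 d electrons.
Δ₀ < P, so pairing is avoided: the ground state is high-spin.
Configuration: t₂g³ eg¹.
Orbital CFSE = -0.6Δ₀ = -0.6 × 101 = -61 kJ/mol.
High-spin has no excess pairs, so no pairing correction applies.

-61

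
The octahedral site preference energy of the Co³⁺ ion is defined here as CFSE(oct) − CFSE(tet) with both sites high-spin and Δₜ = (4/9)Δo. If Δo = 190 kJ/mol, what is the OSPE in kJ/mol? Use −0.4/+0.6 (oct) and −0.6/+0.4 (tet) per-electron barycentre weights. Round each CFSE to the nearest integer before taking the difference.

Co sits in group 9; removing 3 electrons leaves Co³⁺ with 9 − 3 = 6 d electrons.
Octahedral high-spin t₂g⁴ eg²: CFSE = -0.4 × 190 = -76 kJ/mol.
Tetrahedral e³ t₂³ gives -0.6Δₜ = -0.6 × (4/9) × 190 = -51 kJ/mol.
Subtracting, OSPE = -76 − (-51) = -25 kJ/mol.

-25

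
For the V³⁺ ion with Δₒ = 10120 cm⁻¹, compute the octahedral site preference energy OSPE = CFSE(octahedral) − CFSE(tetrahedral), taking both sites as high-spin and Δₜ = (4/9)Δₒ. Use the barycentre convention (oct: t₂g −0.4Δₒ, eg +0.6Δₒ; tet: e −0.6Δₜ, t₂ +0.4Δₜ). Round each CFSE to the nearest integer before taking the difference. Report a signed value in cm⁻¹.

-2699

Group 5 minus oxidation state +3 gives a d² configuration for V³⁺.
Octahedral (high-spin): t₂g² eg⁰, CFSE = 2(−0.4) + 0(+0.6) = -0.8Δₒ = -0.8 × 10120 = -8096 cm⁻¹.
Tetrahedral e² t₂⁰ gives -1.2Δₜ = -1.2 × (4/9) × 10120 = -5397 cm⁻¹.
OSPE = CFSE(oct) − CFSE(tet) = -8096 − (-5397) = -2699 cm⁻¹.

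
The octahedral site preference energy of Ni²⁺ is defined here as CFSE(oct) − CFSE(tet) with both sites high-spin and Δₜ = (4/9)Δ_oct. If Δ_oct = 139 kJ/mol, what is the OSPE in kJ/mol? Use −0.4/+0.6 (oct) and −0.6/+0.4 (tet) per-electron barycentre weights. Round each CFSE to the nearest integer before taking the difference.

Ni is in group 10, so Ni²⁺ is d⁸ (10 − 2 = 8).
Octahedral high-spin t₂g⁶ eg²: CFSE = -1.2 × 139 = -167 kJ/mol.
In a tetrahedral site the filling is e⁴ t₂⁴: CFSE(tet) = -0.8Δₜ = -0.8 × (4/9)(139) = -49 kJ/mol.
OSPE = CFSE(oct) − CFSE(tet) = -167 − (-49) = -118 kJ/mol.

-118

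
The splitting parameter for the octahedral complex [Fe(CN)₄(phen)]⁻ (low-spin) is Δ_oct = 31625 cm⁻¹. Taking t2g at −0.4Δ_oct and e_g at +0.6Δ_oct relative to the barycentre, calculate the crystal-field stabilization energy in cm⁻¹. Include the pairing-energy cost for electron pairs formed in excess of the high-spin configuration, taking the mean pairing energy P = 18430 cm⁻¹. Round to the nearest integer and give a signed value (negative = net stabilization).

Ligand charges: 4×(-1) from CN⁻ and 1×(+0) from phen sum to -4; with overall charge -1, Fe is +3.
Fe sits in group 8; removing 3 electrons leaves Fe³⁺ with 8 − 3 = 5 d electrons.
Configuration: t2g^5 e_g^0.
Orbital CFSE = 5(-0.4) + 0(0.6) = -2.0Δ_oct = -2.0 × 31625 = -63250 cm⁻¹.
High-spin d⁵ would be t2g^3 e_g^2 with 0 pairs; low-spin has 2, so 2 excess pairs cost +2P = +36860 cm⁻¹.
Combining: -63250 + 36860 = -26390 cm⁻¹.

-26390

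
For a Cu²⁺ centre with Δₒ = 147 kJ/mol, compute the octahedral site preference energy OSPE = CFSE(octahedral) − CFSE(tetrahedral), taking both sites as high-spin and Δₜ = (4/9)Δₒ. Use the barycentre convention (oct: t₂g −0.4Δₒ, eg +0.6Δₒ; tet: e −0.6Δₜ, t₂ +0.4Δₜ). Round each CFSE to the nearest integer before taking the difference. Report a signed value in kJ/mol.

-62

Cu sits in group 11; removing 2 electrons leaves Cu²⁺ with 11 − 2 = 9 d electrons.
Octahedral high-spin t₂g⁶ eg³: CFSE = -0.6 × 147 = -88 kJ/mol.
Tetrahedral: e⁴ t₂⁵, CFSE = 4(−0.6) + 5(+0.4) = -0.4Δₜ = -0.4 × (4/9) × 147 = -26 kJ/mol.
Subtracting, OSPE = -88 − (-26) = -62 kJ/mol.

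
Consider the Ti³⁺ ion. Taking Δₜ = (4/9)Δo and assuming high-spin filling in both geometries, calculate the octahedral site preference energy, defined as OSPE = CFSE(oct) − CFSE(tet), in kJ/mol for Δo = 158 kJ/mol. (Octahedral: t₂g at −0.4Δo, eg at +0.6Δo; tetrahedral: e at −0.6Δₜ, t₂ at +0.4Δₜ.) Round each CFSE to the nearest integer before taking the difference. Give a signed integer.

-21

Ti sits in group 4; removing 3 electrons leaves Ti³⁺ with 4 − 3 = 1 d electrons.
Octahedral (high-spin): t₂g¹ eg⁰, CFSE = 1(−0.4) + 0(+0.6) = -0.4Δo = -0.4 × 158 = -63 kJ/mol.
In a tetrahedral site the filling is e¹ t₂⁰: CFSE(tet) = -0.6Δₜ = -0.6 × (4/9)(158) = -42 kJ/mol.
OSPE = CFSE(oct) − CFSE(tet) = -63 − (-42) = -21 kJ/mol.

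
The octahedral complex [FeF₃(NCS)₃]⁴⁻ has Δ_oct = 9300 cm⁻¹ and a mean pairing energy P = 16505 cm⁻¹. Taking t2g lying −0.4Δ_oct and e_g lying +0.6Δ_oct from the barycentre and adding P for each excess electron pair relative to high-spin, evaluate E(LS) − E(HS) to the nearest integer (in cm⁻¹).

Ligand charges: 3×(-1) from F⁻ and 3×(-1) from NCS⁻ sum to -6; with overall charge -4, Fe is +2.
Fe²⁺: group 8, so d-count = 8 − 2 = 6.
In the high-spin limit (t2g^4 e_g^2) the orbital term is -0.4Δ_oct = -3720 cm⁻¹, with no excess pairing.
Low-spin t2g^6 e_g^0 gives -2.4Δ_oct = -22320 cm⁻¹, but forming 2 extra pairs costs 2P = 33010 cm⁻¹, so E(LS) = -22320 + 33010 = 10690 cm⁻¹.
E(LS) − E(HS) = 10690 − (-3720) = 14410 cm⁻¹.

14410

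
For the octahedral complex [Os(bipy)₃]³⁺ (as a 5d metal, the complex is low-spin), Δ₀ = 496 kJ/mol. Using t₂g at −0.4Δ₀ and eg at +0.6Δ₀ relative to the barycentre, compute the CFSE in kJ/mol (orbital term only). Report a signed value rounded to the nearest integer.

bipy is neutral, so the +3 overall charge sits on Os: oxidation state +3.
Os sits in group 8; removing 3 electrons leaves Os³⁺ with 8 − 3 = 5 d electrons.
The d⁵ electrons fill as t₂g⁵ eg⁰.
Orbital CFSE = 5(-0.4) + 0(0.6) = -2.0Δ₀ = -2.0 × 496 = -992 kJ/mol.

-992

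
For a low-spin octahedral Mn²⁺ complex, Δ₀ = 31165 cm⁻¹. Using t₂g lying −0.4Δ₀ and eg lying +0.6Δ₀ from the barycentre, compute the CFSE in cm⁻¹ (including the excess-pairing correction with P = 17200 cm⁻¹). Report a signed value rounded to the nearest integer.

Mn is in group 7, so Mn²⁺ is d⁵ (7 − 2 = 5).
The d⁵ electrons fill as t₂g⁵ eg⁰.
Orbital CFSE = 5(-0.4) + 0(0.6) = -2.0Δ₀ = -2.0 × 31165 = -62330 cm⁻¹.
High-spin d⁵ would be t₂g³ eg² with 0 pairs; low-spin has 2, so 2 excess pairs cost +2P = +34400 cm⁻¹.
Net CFSE = -62330 + 34400 = -27930 cm⁻¹.

-27930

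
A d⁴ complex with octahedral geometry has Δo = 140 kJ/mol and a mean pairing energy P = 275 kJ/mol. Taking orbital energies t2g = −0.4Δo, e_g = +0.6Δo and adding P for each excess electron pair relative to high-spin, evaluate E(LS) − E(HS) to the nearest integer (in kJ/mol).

135

High-spin: t2g^3 e_g^1, CFSE = -0.6Δo = -84 kJ/mol.
For low-spin the configuration is t2g^4 e_g^0: orbital energy -1.6 × 140 = -224 kJ/mol, and 1 additional pair relative to high-spin adds 275 kJ/mol, giving 51 kJ/mol.
E(LS) − E(HS) = 51 − (-84) = 135 kJ/mol.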